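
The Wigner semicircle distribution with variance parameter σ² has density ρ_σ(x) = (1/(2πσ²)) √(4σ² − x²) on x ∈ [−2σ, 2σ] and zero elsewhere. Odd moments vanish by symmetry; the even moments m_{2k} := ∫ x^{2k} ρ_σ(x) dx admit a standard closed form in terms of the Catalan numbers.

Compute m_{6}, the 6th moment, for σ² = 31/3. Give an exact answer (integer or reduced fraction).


By the scaled semicircle moment identity, m_{2k} = σ^{2k} · C_k with k = 3.
C_3 = (1/(k+1)) · C(2k, k) = (1/4) · C(6, 3) = (1/4) · 20 = 5.
σ^{2k} = (σ²)^k = (31/3)^3 = 29791/27.

Therefore m_{6} = σ^{6} · C_3 = (29791/27) · 5 = 148955/27.


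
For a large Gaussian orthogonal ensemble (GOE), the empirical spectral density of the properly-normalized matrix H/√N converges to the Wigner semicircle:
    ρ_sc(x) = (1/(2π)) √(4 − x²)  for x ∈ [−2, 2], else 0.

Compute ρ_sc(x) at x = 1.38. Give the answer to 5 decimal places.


ρ_sc(x) = (1/(2π)) √(4 − x²). With x = 1.38:
  4 − x² = 4 − (1.38)² = 4 − 1.904400 = 2.095600.
  √(4 − x²) = 1.447619.
  1/(2π) = 0.159155.
  ρ_sc(1.38) = 0.159155 · 1.447619 = 0.230396.

Rounded to 5 decimal places: ρ_sc(1.38) ≈ 0.23040.


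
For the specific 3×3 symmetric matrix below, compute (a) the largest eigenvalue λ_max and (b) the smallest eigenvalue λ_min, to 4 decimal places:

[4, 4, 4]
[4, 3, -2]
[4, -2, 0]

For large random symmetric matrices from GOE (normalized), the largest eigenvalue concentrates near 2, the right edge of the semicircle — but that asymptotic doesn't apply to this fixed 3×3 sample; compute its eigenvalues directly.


Since M is real symmetric, all three eigenvalues are real; they are the roots of det(λI − M) = λ³ − (tr M) λ² + s λ − det M, where s is the sum of the principal 2×2 minors.
tr M = 4 + 3 + 0 = 7.
s = (4·3 − 4²) + (4·0 − 4²) + (3·0 − (-2)²) = -4 + (-16) + (-4) = -24.
det M (expand along row 1) = 4·(-4) − 4·8 + 4·(-20) = -128.
Characteristic polynomial: λ³ − 7λ² − 24λ + 128 = 0.
Substitute λ = y + (tr M)/3 = y + 2.333333 to remove the quadratic term: y³ + p·y + q = 0 with p = s − (tr M)²/3 = -40.333333 and q = −2(tr M)³/27 + (tr M)·s/3 − det M = 46.592593.
Three real roots ⇒ use the trigonometric (Viète) form: r = 2√(−p/3) = 7.333333, φ = arccos(3q/(p·r)) = arccos(-0.472577) = 2.063009 rad.
y_k = r·cos(φ/3 − 2πk/3) for k = 0, 1, 2 gives y = 5.666667, 1.197796, -6.864462.
λ_k = y_k + 2.333333 gives λ = 8.0000, 3.5311, -4.5311 (check: the sum is 7.0000 = tr M).

Hence λ_max = 8.0000 and λ_min = -4.5311.


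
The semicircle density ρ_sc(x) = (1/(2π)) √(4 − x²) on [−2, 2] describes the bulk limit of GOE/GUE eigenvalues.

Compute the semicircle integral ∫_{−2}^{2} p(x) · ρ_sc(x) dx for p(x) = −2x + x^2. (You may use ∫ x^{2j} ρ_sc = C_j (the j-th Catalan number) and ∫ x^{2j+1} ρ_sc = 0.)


Write p(x) = Σ a_i x^i, split into monomials and integrate each against ρ_sc separately.
Using ∫ x^{2j} ρ_sc = C_j = (1/(j+1)) C(2j, j) (Catalan numbers) and ∫ x^{2j+1} ρ_sc = 0 (odd monomials vanish by symmetry):
  i = 1 (odd): ∫ x^1 ρ_sc = 0 (vanishes)
  i = 2 (even): a_2 · C_{1} = 1 · 1 = 1

Summing the contributions: ∫_{−2}^{2} p(x) ρ_sc(x) dx = 1.


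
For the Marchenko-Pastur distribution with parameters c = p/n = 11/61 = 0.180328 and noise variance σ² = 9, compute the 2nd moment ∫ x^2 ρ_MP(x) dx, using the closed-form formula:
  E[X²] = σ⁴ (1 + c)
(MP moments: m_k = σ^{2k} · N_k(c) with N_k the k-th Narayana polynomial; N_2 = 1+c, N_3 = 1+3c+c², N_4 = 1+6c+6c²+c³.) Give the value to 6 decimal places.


E[X²] = σ⁴ (1 + c) (second MP moment). With σ² = 9 (so σ⁴ = 81) and c = 11/61 = 0.180328: E[X²] = 81 · (1 + 0.180328) = 81 · 1.180328.

So E[X^2] = 95.606557.


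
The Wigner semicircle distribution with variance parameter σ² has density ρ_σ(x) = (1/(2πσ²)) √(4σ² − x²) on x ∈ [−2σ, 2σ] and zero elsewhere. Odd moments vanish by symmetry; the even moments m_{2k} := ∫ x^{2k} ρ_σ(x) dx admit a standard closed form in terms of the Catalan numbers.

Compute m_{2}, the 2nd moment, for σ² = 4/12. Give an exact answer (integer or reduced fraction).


By the scaled semicircle moment identity, m_{2k} = σ^{2k} · C_k with k = 1.
C_1 = (1/(k+1)) · C(2k, k) = (1/2) · C(2, 1) = (1/2) · 2 = 1.
σ^{2k} = (σ²)^k = (4/12)^1 = 1/3.

Therefore m_{2} = σ^{2} · C_1 = (1/3) · 1 = 1/3.


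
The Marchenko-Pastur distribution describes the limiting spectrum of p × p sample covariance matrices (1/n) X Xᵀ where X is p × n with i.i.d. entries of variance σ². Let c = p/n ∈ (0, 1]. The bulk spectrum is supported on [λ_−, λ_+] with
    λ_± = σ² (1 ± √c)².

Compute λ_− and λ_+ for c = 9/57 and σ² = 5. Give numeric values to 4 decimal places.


c = 9/57 = 0.157895; √c = 0.397360.
λ_− = σ² (1 − √c)² = 5 · (1 − 0.397360)² = 5 · (0.602640)² = 1.815877.
λ_+ = σ² (1 + √c)² = 5 · (1 + 0.397360)² = 5 · (1.397360)² = 9.763071.

Rounded to 4 decimal places: λ_− ≈ 1.8159, λ_+ ≈ 9.7631.


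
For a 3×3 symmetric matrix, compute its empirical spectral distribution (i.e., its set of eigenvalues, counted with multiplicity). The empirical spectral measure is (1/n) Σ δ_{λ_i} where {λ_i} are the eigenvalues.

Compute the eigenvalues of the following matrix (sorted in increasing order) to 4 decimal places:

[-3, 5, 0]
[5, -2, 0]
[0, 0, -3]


Since M is real symmetric, all three eigenvalues are real; they are the roots of det(λI − M) = λ³ − (tr M) λ² + s λ − det M, where s is the sum of the principal 2×2 minors.
tr M = -3 + (-2) + (-3) = -8.
s = ((-3)·(-2) − 5²) + ((-3)·(-3) − 0²) + ((-2)·(-3) − 0²) = -19 + 9 + 6 = -4.
det M (expand along row 1) = (-3)·6 − 5·(-15) + 0·0 = 57.
Characteristic polynomial: λ³ + 8λ² − 4λ − 57 = 0.
Substitute λ = y + (tr M)/3 = y − 2.666667 to remove the quadratic term: y³ + p·y + q = 0 with p = s − (tr M)²/3 = -25.333333 and q = −2(tr M)³/27 + (tr M)·s/3 − det M = -8.407407.
Three real roots ⇒ use the trigonometric (Viète) form: r = 2√(−p/3) = 5.811865, φ = arccos(3q/(p·r)) = arccos(0.171307) = 1.398640 rad.
y_k = r·cos(φ/3 − 2πk/3) for k = 0, 1, 2 gives y = 5.191604, -0.333333, -4.858271.
λ_k = y_k − 2.666667 gives λ = 2.5249, -3.0000, -7.5249 (check: the sum is -8.0000 = tr M).

Eigenvalues sorted in increasing order: [-7.5249, -3.0000, 2.5249].


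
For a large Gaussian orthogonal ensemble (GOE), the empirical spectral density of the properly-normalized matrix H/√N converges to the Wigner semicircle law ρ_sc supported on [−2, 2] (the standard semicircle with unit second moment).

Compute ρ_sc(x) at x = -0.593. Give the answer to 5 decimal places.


ρ_sc(x) = (1/(2π)) √(4 − x²). With x = -0.593:
  4 − x² = 4 − (-0.593)² = 4 − 0.351649 = 3.648351.
  √(4 − x²) = 1.910066.
  1/(2π) = 0.159155.
  ρ_sc(-0.593) = 0.159155 · 1.910066 = 0.303996.

Rounded to 5 decimal places: ρ_sc(-0.593) ≈ 0.30400.


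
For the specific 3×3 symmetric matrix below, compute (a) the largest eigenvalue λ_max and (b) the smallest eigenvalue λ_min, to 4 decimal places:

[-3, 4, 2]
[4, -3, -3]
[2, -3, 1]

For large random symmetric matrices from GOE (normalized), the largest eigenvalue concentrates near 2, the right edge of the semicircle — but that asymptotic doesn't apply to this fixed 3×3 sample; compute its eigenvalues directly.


Since M is real symmetric, all three eigenvalues are real; they are the roots of det(λI − M) = λ³ − (tr M) λ² + s λ − det M, where s is the sum of the principal 2×2 minors.
tr M = -3 + (-3) + 1 = -5.
s = ((-3)·(-3) − 4²) + ((-3)·1 − 2²) + ((-3)·1 − (-3)²) = -7 + (-7) + (-12) = -26.
det M (expand along row 1) = (-3)·(-12) − 4·10 + 2·(-6) = -16.
Characteristic polynomial: λ³ + 5λ² − 26λ + 16 = 0.
Substitute λ = y + (tr M)/3 = y − 1.666667 to remove the quadratic term: y³ + p·y + q = 0 with p = s − (tr M)²/3 = -34.333333 and q = −2(tr M)³/27 + (tr M)·s/3 − det M = 68.592593.
Three real roots ⇒ use the trigonometric (Viète) form: r = 2√(−p/3) = 6.765928, φ = arccos(3q/(p·r)) = arccos(-0.885840) = 2.659097 rad.
y_k = r·cos(φ/3 − 2πk/3) for k = 0, 1, 2 gives y = 4.277636, 2.400973, -6.678609.
λ_k = y_k − 1.666667 gives λ = 2.6110, 0.7343, -8.3453 (check: the sum is -5.0000 = tr M).

Hence λ_max = 2.6110 and λ_min = -8.3453.


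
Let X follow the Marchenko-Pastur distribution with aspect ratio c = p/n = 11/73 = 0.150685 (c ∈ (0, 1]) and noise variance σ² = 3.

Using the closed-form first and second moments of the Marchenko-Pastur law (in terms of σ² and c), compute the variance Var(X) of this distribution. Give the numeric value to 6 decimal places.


Recall the MP moments m_1 = E[X] = σ² and m_2 = E[X²] = σ⁴ (1 + c).
m_1 = E[X] = σ² = 3, so m_1² = 9.
m_2 = E[X²] = σ⁴ (1 + c) = 9 · (1 + 0.150685) = 9 · 1.150685 = 10.356164.
(Note m_2 − m_1² simplifies to c · σ⁴ = 0.150685 · 9.)

Var(X) = m_2 − m_1² = 10.356164 − 9 = 1.356164.


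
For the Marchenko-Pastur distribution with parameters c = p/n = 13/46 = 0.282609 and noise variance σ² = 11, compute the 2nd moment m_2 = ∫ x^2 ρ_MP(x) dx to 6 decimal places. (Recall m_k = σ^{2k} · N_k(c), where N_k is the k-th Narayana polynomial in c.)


E[X²] = σ⁴ (1 + c) (second MP moment). With σ² = 11 (so σ⁴ = 121) and c = 13/46 = 0.282609: E[X²] = 121 · (1 + 0.282609) = 121 · 1.282609.

So E[X^2] = 155.195652.


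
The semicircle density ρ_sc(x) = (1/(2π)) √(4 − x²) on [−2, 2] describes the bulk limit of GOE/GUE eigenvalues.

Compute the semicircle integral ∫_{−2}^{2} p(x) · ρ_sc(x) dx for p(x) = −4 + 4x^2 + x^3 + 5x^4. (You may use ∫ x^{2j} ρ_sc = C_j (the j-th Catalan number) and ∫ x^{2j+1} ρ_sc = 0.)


Write p(x) = Σ a_i x^i, split into monomials and integrate each against ρ_sc separately.
Using ∫ x^{2j} ρ_sc = C_j = (1/(j+1)) C(2j, j) (Catalan numbers) and ∫ x^{2j+1} ρ_sc = 0 (odd monomials vanish by symmetry):
  i = 0 (even): a_0 · C_{0} = -4 · 1 = -4
  i = 2 (even): a_2 · C_{1} = 4 · 1 = 4
  i = 3 (odd): ∫ x^3 ρ_sc = 0 (vanishes)
  i = 4 (even): a_4 · C_{2} = 5 · 2 = 10

Summing the contributions: ∫_{−2}^{2} p(x) ρ_sc(x) dx = (-4) + 4 + 10 = 10.


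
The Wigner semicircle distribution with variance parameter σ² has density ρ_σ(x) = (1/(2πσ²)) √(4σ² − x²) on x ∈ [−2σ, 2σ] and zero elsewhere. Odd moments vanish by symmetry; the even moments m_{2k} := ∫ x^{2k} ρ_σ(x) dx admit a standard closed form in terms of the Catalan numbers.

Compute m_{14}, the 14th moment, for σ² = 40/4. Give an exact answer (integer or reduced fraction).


By the scaled semicircle moment identity, m_{2k} = σ^{2k} · C_k with k = 7.
C_7 = (1/(k+1)) · C(2k, k) = (1/8) · C(14, 7) = (1/8) · 3432 = 429.
σ^{2k} = (σ²)^k = (40/4)^7 = 10000000.

Therefore m_{14} = σ^{14} · C_7 = 10000000 · 429 = 4290000000.


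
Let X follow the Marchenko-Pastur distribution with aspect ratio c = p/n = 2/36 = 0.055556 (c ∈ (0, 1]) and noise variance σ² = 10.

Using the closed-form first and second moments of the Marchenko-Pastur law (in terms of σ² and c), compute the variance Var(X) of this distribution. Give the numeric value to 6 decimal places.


Recall the MP moments m_1 = E[X] = σ² and m_2 = E[X²] = σ⁴ (1 + c).
m_1 = E[X] = σ² = 10, so m_1² = 100.
m_2 = E[X²] = σ⁴ (1 + c) = 100 · (1 + 0.055556) = 100 · 1.055556 = 105.555556.
(Note m_2 − m_1² simplifies to c · σ⁴ = 0.055556 · 100.)

Var(X) = m_2 − m_1² = 105.555556 − 100 = 5.555556.


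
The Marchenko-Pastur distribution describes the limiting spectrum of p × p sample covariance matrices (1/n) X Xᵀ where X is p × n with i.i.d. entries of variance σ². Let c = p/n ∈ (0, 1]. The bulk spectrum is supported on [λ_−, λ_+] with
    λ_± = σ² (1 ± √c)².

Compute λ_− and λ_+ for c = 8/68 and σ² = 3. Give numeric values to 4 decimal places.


c = 8/68 = 0.117647; √c = 0.342997.
λ_− = σ² (1 − √c)² = 3 · (1 − 0.342997)² = 3 · (0.657003)² = 1.294958.
λ_+ = σ² (1 + √c)² = 3 · (1 + 0.342997)² = 3 · (1.342997)² = 5.410924.

Rounded to 4 decimal places: λ_− ≈ 1.2950, λ_+ ≈ 5.4109.


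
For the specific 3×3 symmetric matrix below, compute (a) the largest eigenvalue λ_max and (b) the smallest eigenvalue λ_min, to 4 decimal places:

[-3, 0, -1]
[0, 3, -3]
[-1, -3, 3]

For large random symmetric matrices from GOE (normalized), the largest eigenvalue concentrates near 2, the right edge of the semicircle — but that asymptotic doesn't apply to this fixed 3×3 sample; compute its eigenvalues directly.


Since M is real symmetric, all three eigenvalues are real; they are the roots of det(λI − M) = λ³ − (tr M) λ² + s λ − det M, where s is the sum of the principal 2×2 minors.
tr M = -3 + 3 + 3 = 3.
s = ((-3)·3 − 0²) + ((-3)·3 − (-1)²) + (3·3 − (-3)²) = -9 + (-10) + 0 = -19.
det M (expand along row 1) = (-3)·0 − 0·(-3) + (-1)·3 = -3.
Characteristic polynomial: λ³ − 3λ² − 19λ + 3 = 0.
Substitute λ = y + (tr M)/3 = y + 1.000000 to remove the quadratic term: y³ + p·y + q = 0 with p = s − (tr M)²/3 = -22.000000 and q = −2(tr M)³/27 + (tr M)·s/3 − det M = -18.000000.
Three real roots ⇒ use the trigonometric (Viète) form: r = 2√(−p/3) = 5.416026, φ = arccos(3q/(p·r)) = arccos(0.453200) = 1.100444 rad.
y_k = r·cos(φ/3 − 2πk/3) for k = 0, 1, 2 gives y = 5.055722, -0.845672, -4.210049.
λ_k = y_k + 1.000000 gives λ = 6.0557, 0.1543, -3.2100 (check: the sum is 3.0000 = tr M).

Hence λ_max = 6.0557 and λ_min = -3.2100.


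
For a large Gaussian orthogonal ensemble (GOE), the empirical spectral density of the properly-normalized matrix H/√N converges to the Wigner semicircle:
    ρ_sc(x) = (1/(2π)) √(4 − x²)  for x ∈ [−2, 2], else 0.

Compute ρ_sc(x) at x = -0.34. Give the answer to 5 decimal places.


ρ_sc(x) = (1/(2π)) √(4 − x²). With x = -0.34:
  4 − x² = 4 − (-0.34)² = 4 − 0.115600 = 3.884400.
  √(4 − x²) = 1.970888.
  1/(2π) = 0.159155.
  ρ_sc(-0.34) = 0.159155 · 1.970888 = 0.313677.

Rounded to 5 decimal places: ρ_sc(-0.34) ≈ 0.31368.


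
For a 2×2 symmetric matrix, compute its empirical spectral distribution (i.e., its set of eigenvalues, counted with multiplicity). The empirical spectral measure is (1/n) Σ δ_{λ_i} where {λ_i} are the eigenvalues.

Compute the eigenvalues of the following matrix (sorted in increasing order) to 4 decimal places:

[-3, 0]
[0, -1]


Since M is real symmetric, both eigenvalues are real; they are the roots of det(λI − M) = λ² − (tr M) λ + det M.
tr M = -3 + (-1) = -4.
det M = (-3)·(-1) − 0² = 3 − 0 = 3.
Characteristic polynomial: λ² + 4λ + 3 = 0.
Discriminant Δ = (tr M)² − 4·det M = 16 − 12 = 4; √Δ = 2.000000.
λ = (tr M ± √Δ)/2 = (-4 ± 2.000000)/2, giving (tr M − √Δ)/2 = -3.0000 and (tr M + √Δ)/2 = -1.0000.

Eigenvalues sorted in increasing order: [-3.0000, -1.0000].


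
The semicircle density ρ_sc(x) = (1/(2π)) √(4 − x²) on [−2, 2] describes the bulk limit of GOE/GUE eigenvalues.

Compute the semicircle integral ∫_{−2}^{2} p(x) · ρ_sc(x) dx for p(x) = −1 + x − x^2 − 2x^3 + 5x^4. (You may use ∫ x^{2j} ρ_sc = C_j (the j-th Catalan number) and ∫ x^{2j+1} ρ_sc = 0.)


Write p(x) = Σ a_i x^i, split into monomials and integrate each against ρ_sc separately.
Using ∫ x^{2j} ρ_sc = C_j = (1/(j+1)) C(2j, j) (Catalan numbers) and ∫ x^{2j+1} ρ_sc = 0 (odd monomials vanish by symmetry):
  i = 0 (even): a_0 · C_{0} = -1 · 1 = -1
  i = 1 (odd): ∫ x^1 ρ_sc = 0 (vanishes)
  i = 2 (even): a_2 · C_{1} = -1 · 1 = -1
  i = 3 (odd): ∫ x^3 ρ_sc = 0 (vanishes)
  i = 4 (even): a_4 · C_{2} = 5 · 2 = 10

Summing the contributions: ∫_{−2}^{2} p(x) ρ_sc(x) dx = (-1) + (-1) + 10 = 8.


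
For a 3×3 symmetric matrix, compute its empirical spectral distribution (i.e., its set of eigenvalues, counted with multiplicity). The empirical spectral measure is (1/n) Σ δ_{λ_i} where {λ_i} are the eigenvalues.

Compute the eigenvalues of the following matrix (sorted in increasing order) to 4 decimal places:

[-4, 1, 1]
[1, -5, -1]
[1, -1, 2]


Since M is real symmetric, all three eigenvalues are real; they are the roots of det(λI − M) = λ³ − (tr M) λ² + s λ − det M, where s is the sum of the principal 2×2 minors.
tr M = -4 + (-5) + 2 = -7.
s = ((-4)·(-5) − 1²) + ((-4)·2 − 1²) + ((-5)·2 − (-1)²) = 19 + (-9) + (-11) = -1.
det M (expand along row 1) = (-4)·(-11) − 1·3 + 1·4 = 45.
Characteristic polynomial: λ³ + 7λ² − λ − 45 = 0.
Substitute λ = y + (tr M)/3 = y − 2.333333 to remove the quadratic term: y³ + p·y + q = 0 with p = s − (tr M)²/3 = -17.333333 and q = −2(tr M)³/27 + (tr M)·s/3 − det M = -17.259259.
Three real roots ⇒ use the trigonometric (Viète) form: r = 2√(−p/3) = 4.807402, φ = arccos(3q/(p·r)) = arccos(0.621371) = 0.900305 rad.
y_k = r·cos(φ/3 − 2πk/3) for k = 0, 1, 2 gives y = 4.592542, -1.065518, -3.527024.
λ_k = y_k − 2.333333 gives λ = 2.2592, -3.3989, -5.8604 (check: the sum is -7.0000 = tr M).

Eigenvalues sorted in increasing order: [-5.8604, -3.3989, 2.2592].


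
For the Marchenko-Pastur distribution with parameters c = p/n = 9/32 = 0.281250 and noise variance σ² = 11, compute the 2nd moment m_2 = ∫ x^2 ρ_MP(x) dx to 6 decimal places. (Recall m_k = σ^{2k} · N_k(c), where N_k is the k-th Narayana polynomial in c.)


E[X²] = σ⁴ (1 + c) (second MP moment). With σ² = 11 (so σ⁴ = 121) and c = 9/32 = 0.281250: E[X²] = 121 · (1 + 0.281250) = 121 · 1.281250.

So E[X^2] = 155.031250.


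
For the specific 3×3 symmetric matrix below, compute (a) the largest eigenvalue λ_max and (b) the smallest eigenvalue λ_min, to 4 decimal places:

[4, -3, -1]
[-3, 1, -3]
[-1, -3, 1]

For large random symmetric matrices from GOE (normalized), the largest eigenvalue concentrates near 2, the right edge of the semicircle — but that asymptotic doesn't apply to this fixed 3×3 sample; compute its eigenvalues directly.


Since M is real symmetric, all three eigenvalues are real; they are the roots of det(λI − M) = λ³ − (tr M) λ² + s λ − det M, where s is the sum of the principal 2×2 minors.
tr M = 4 + 1 + 1 = 6.
s = (4·1 − (-3)²) + (4·1 − (-1)²) + (1·1 − (-3)²) = -5 + 3 + (-8) = -10.
det M (expand along row 1) = 4·(-8) − (-3)·(-6) + (-1)·10 = -60.
Characteristic polynomial: λ³ − 6λ² − 10λ + 60 = 0.
Substitute λ = y + (tr M)/3 = y + 2.000000 to remove the quadratic term: y³ + p·y + q = 0 with p = s − (tr M)²/3 = -22.000000 and q = −2(tr M)³/27 + (tr M)·s/3 − det M = 24.000000.
Three real roots ⇒ use the trigonometric (Viète) form: r = 2√(−p/3) = 5.416026, φ = arccos(3q/(p·r)) = arccos(-0.604267) = 2.219642 rad.
y_k = r·cos(φ/3 − 2πk/3) for k = 0, 1, 2 gives y = 4.000000, 1.162278, -5.162278.
λ_k = y_k + 2.000000 gives λ = 6.0000, 3.1623, -3.1623 (check: the sum is 6.0000 = tr M).

Hence λ_max = 6.0000 and λ_min = -3.1623.


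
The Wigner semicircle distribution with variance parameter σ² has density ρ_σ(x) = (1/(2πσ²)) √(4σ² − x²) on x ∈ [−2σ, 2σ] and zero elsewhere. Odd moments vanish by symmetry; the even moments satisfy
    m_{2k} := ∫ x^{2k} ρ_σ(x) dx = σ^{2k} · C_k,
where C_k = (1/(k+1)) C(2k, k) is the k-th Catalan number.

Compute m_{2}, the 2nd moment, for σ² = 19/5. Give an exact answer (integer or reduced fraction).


By the scaled semicircle moment identity, m_{2k} = σ^{2k} · C_k with k = 1.
C_1 = (1/(k+1)) · C(2k, k) = (1/2) · C(2, 1) = (1/2) · 2 = 1.
σ^{2k} = (σ²)^k = (19/5)^1 = 19/5.

Therefore m_{2} = σ^{2} · C_1 = (19/5) · 1 = 19/5.


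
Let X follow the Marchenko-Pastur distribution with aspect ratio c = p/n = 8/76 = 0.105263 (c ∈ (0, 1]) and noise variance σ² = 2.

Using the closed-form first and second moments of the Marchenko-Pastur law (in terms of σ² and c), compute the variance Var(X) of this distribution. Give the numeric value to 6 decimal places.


Recall the MP moments m_1 = E[X] = σ² and m_2 = E[X²] = σ⁴ (1 + c).
m_1 = E[X] = σ² = 2, so m_1² = 4.
m_2 = E[X²] = σ⁴ (1 + c) = 4 · (1 + 0.105263) = 4 · 1.105263 = 4.421053.
(Note m_2 − m_1² simplifies to c · σ⁴ = 0.105263 · 4.)

Var(X) = m_2 − m_1² = 4.421053 − 4 = 0.421053.


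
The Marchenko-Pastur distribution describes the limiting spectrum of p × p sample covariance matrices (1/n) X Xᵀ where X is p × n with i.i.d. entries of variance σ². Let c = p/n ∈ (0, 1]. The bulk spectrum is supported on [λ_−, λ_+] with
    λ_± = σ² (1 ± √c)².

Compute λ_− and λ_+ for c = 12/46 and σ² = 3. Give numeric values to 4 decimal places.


c = 12/46 = 0.260870; √c = 0.510754.
λ_− = σ² (1 − √c)² = 3 · (1 − 0.510754)² = 3 · (0.489246)² = 0.718085.
λ_+ = σ² (1 + √c)² = 3 · (1 + 0.510754)² = 3 · (1.510754)² = 6.847132.

Rounded to 4 decimal places: λ_− ≈ 0.7181, λ_+ ≈ 6.8471.


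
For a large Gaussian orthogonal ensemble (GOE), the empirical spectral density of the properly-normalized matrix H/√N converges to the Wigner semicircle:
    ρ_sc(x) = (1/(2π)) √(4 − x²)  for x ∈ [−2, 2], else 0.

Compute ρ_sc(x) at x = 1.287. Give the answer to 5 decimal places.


ρ_sc(x) = (1/(2π)) √(4 − x²). With x = 1.287:
  4 − x² = 4 − (1.287)² = 4 − 1.656369 = 2.343631.
  √(4 − x²) = 1.530892.
  1/(2π) = 0.159155.
  ρ_sc(1.287) = 0.159155 · 1.530892 = 0.243649.

Rounded to 5 decimal places: ρ_sc(1.287) ≈ 0.24365.


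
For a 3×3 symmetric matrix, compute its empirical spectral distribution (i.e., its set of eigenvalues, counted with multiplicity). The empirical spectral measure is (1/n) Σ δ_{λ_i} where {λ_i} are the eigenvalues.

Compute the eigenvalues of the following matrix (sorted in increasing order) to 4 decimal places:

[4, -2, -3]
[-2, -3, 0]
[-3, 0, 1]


Since M is real symmetric, all three eigenvalues are real; they are the roots of det(λI − M) = λ³ − (tr M) λ² + s λ − det M, where s is the sum of the principal 2×2 minors.
tr M = 4 + (-3) + 1 = 2.
s = (4·(-3) − (-2)²) + (4·1 − (-3)²) + ((-3)·1 − 0²) = -16 + (-5) + (-3) = -24.
det M (expand along row 1) = 4·(-3) − (-2)·(-2) + (-3)·(-9) = 11.
Characteristic polynomial: λ³ − 2λ² − 24λ − 11 = 0.
Substitute λ = y + (tr M)/3 = y + 0.666667 to remove the quadratic term: y³ + p·y + q = 0 with p = s − (tr M)²/3 = -25.333333 and q = −2(tr M)³/27 + (tr M)·s/3 − det M = -27.592593.
Three real roots ⇒ use the trigonometric (Viète) form: r = 2√(−p/3) = 5.811865, φ = arccos(3q/(p·r)) = arccos(0.562219) = 0.973729 rad.
y_k = r·cos(φ/3 − 2πk/3) for k = 0, 1, 2 gives y = 5.508404, -1.149070, -4.359334.
λ_k = y_k + 0.666667 gives λ = 6.1751, -0.4824, -3.6927 (check: the sum is 2.0000 = tr M).

Eigenvalues sorted in increasing order: [-3.6927, -0.4824, 6.1751].


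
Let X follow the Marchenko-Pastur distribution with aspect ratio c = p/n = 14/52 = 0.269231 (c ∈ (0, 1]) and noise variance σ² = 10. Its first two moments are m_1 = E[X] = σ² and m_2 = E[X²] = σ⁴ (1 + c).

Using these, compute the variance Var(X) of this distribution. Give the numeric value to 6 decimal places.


m_1 = E[X] = σ² = 10, so m_1² = 100.
m_2 = E[X²] = σ⁴ (1 + c) = 100 · (1 + 0.269231) = 100 · 1.269231 = 126.923077.
(Note m_2 − m_1² simplifies to c · σ⁴ = 0.269231 · 100.)

Var(X) = m_2 − m_1² = 126.923077 − 100 = 26.923077.


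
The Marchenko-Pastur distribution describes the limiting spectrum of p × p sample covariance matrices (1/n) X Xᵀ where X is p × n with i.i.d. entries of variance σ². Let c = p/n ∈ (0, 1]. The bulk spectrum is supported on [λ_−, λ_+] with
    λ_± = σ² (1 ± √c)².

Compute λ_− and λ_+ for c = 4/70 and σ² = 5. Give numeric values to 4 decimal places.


c = 4/70 = 0.057143; √c = 0.239046.
λ_− = σ² (1 − √c)² = 5 · (1 − 0.239046)² = 5 · (0.760954)² = 2.895257.
λ_+ = σ² (1 + √c)² = 5 · (1 + 0.239046)² = 5 · (1.239046)² = 7.676172.

Rounded to 4 decimal places: λ_− ≈ 2.8953, λ_+ ≈ 7.6762.


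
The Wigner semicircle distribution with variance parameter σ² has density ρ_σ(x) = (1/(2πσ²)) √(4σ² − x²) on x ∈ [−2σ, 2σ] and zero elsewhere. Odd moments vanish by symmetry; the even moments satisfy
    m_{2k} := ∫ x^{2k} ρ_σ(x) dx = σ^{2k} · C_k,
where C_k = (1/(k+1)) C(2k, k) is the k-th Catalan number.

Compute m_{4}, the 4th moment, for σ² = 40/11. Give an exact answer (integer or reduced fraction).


By the scaled semicircle moment identity, m_{2k} = σ^{2k} · C_k with k = 2.
C_2 = (1/(k+1)) · C(2k, k) = (1/3) · C(4, 2) = (1/3) · 6 = 2.
σ^{2k} = (σ²)^k = (40/11)^2 = 1600/121.

Therefore m_{4} = σ^{4} · C_2 = (1600/121) · 2 = 3200/121.


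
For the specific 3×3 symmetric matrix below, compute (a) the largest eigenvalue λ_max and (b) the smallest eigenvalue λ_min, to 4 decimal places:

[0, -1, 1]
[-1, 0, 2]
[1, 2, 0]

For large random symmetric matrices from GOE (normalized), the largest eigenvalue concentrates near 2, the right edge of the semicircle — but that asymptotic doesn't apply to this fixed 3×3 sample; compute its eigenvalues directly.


Since M is real symmetric, all three eigenvalues are real; they are the roots of det(λI − M) = λ³ − (tr M) λ² + s λ − det M, where s is the sum of the principal 2×2 minors.
tr M = 0 + 0 + 0 = 0.
s = (0·0 − (-1)²) + (0·0 − 1²) + (0·0 − 2²) = -1 + (-1) + (-4) = -6.
det M (expand along row 1) = 0·(-4) − (-1)·(-2) + 1·(-2) = -4.
Characteristic polynomial: λ³ − 6λ + 4 = 0.
Substitute λ = y + (tr M)/3 = y + 0.000000 to remove the quadratic term: y³ + p·y + q = 0 with p = s − (tr M)²/3 = -6.000000 and q = −2(tr M)³/27 + (tr M)·s/3 − det M = 4.000000.
Three real roots ⇒ use the trigonometric (Viète) form: r = 2√(−p/3) = 2.828427, φ = arccos(3q/(p·r)) = arccos(-0.707107) = 2.356194 rad.
y_k = r·cos(φ/3 − 2πk/3) for k = 0, 1, 2 gives y = 2.000000, 0.732051, -2.732051.
λ_k = y_k + 0.000000 gives λ = 2.0000, 0.7321, -2.7321 (check: the sum is 0.0000 = tr M).

Hence λ_max = 2.0000 and λ_min = -2.7321.


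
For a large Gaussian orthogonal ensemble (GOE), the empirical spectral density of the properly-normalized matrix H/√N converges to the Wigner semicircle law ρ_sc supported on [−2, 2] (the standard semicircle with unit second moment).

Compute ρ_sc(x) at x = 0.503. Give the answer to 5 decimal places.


ρ_sc(x) = (1/(2π)) √(4 − x²). With x = 0.503:
  4 − x² = 4 − (0.503)² = 4 − 0.253009 = 3.746991.
  √(4 − x²) = 1.935715.
  1/(2π) = 0.159155.
  ρ_sc(0.503) = 0.159155 · 1.935715 = 0.308079.

Rounded to 5 decimal places: ρ_sc(0.503) ≈ 0.30808.


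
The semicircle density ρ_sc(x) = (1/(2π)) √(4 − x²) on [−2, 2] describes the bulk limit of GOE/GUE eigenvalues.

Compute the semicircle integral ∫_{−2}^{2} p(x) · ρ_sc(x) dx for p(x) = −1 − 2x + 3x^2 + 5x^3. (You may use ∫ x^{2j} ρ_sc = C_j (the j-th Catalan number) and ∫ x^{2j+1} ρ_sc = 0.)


Write p(x) = Σ a_i x^i, split into monomials and integrate each against ρ_sc separately.
Using ∫ x^{2j} ρ_sc = C_j = (1/(j+1)) C(2j, j) (Catalan numbers) and ∫ x^{2j+1} ρ_sc = 0 (odd monomials vanish by symmetry):
  i = 0 (even): a_0 · C_{0} = -1 · 1 = -1
  i = 1 (odd): ∫ x^1 ρ_sc = 0 (vanishes)
  i = 2 (even): a_2 · C_{1} = 3 · 1 = 3
  i = 3 (odd): ∫ x^3 ρ_sc = 0 (vanishes)

Summing the contributions: ∫_{−2}^{2} p(x) ρ_sc(x) dx = (-1) + 3 = 2.


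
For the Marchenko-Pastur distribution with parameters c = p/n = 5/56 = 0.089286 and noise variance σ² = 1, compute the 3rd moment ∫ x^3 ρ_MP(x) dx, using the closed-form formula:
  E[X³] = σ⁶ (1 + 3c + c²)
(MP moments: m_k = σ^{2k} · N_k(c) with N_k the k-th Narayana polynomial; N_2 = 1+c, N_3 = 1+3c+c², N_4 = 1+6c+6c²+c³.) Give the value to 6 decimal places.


E[X³] = σ⁶ (1 + 3c + c²) (third MP moment). With σ² = 1 (so σ⁶ = 1) and c = 5/56 = 0.089286: E[X³] = 1 · (1 + 3·0.089286 + (0.089286)²) = 1 · 1.275829.

So E[X^3] = 1.275829.


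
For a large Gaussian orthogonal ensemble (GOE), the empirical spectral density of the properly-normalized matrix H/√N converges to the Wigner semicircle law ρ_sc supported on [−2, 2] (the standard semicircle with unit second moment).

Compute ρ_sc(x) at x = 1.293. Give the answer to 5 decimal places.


ρ_sc(x) = (1/(2π)) √(4 − x²). With x = 1.293:
  4 − x² = 4 − (1.293)² = 4 − 1.671849 = 2.328151.
  √(4 − x²) = 1.525828.
  1/(2π) = 0.159155.
  ρ_sc(1.293) = 0.159155 · 1.525828 = 0.242843.

Rounded to 5 decimal places: ρ_sc(1.293) ≈ 0.24284.


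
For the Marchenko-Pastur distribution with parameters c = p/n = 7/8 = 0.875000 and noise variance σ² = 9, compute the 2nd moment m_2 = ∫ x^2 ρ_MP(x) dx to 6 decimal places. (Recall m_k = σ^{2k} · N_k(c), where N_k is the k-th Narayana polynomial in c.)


E[X²] = σ⁴ (1 + c) (second MP moment). With σ² = 9 (so σ⁴ = 81) and c = 7/8 = 0.875000: E[X²] = 81 · (1 + 0.875000) = 81 · 1.875000.

So E[X^2] = 151.875000.


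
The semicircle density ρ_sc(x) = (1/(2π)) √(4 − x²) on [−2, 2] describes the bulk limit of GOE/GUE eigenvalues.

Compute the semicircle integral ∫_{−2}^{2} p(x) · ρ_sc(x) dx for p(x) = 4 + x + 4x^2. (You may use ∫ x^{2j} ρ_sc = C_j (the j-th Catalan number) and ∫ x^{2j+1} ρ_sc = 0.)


Write p(x) = Σ a_i x^i, split into monomials and integrate each against ρ_sc separately.
Using ∫ x^{2j} ρ_sc = C_j = (1/(j+1)) C(2j, j) (Catalan numbers) and ∫ x^{2j+1} ρ_sc = 0 (odd monomials vanish by symmetry):
  i = 0 (even): a_0 · C_{0} = 4 · 1 = 4
  i = 1 (odd): ∫ x^1 ρ_sc = 0 (vanishes)
  i = 2 (even): a_2 · C_{1} = 4 · 1 = 4

Summing the contributions: ∫_{−2}^{2} p(x) ρ_sc(x) dx = 4 + 4 = 8.


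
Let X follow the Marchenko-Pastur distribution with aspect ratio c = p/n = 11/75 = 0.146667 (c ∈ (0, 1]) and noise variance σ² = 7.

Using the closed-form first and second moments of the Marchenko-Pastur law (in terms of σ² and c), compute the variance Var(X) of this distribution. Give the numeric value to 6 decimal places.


Recall the MP moments m_1 = E[X] = σ² and m_2 = E[X²] = σ⁴ (1 + c).
m_1 = E[X] = σ² = 7, so m_1² = 49.
m_2 = E[X²] = σ⁴ (1 + c) = 49 · (1 + 0.146667) = 49 · 1.146667 = 56.186667.
(Note m_2 − m_1² simplifies to c · σ⁴ = 0.146667 · 49.)

Var(X) = m_2 − m_1² = 56.186667 − 49 = 7.186667.


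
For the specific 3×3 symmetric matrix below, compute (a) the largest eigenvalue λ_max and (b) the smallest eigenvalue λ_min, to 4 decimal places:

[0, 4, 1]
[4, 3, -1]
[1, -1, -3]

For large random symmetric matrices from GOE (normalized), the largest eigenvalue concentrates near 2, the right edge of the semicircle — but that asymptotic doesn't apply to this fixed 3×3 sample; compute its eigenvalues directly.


Since M is real symmetric, all three eigenvalues are real; they are the roots of det(λI − M) = λ³ − (tr M) λ² + s λ − det M, where s is the sum of the principal 2×2 minors.
tr M = 0 + 3 + (-3) = 0.
s = (0·3 − 4²) + (0·(-3) − 1²) + (3·(-3) − (-1)²) = -16 + (-1) + (-10) = -27.
det M (expand along row 1) = 0·(-10) − 4·(-11) + 1·(-7) = 37.
Characteristic polynomial: λ³ − 27λ − 37 = 0.
Substitute λ = y + (tr M)/3 = y + 0.000000 to remove the quadratic term: y³ + p·y + q = 0 with p = s − (tr M)²/3 = -27.000000 and q = −2(tr M)³/27 + (tr M)·s/3 − det M = -37.000000.
Three real roots ⇒ use the trigonometric (Viète) form: r = 2√(−p/3) = 6.000000, φ = arccos(3q/(p·r)) = arccos(0.685185) = 0.815938 rad.
y_k = r·cos(φ/3 − 2πk/3) for k = 0, 1, 2 gives y = 5.779446, -1.493836, -4.285611.
λ_k = y_k + 0.000000 gives λ = 5.7794, -1.4938, -4.2856 (check: the sum is 0.0000 = tr M).

Hence λ_max = 5.7794 and λ_min = -4.2856.


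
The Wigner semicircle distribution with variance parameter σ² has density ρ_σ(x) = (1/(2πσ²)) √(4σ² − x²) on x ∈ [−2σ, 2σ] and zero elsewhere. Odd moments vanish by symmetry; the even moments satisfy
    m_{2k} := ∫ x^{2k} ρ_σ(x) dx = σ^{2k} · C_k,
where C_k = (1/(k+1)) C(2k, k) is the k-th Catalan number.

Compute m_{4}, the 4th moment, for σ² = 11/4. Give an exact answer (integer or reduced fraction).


By the scaled semicircle moment identity, m_{2k} = σ^{2k} · C_k with k = 2.
C_2 = (1/(k+1)) · C(2k, k) = (1/3) · C(4, 2) = (1/3) · 6 = 2.
σ^{2k} = (σ²)^k = (11/4)^2 = 121/16.

Therefore m_{4} = σ^{4} · C_2 = (121/16) · 2 = 121/8.


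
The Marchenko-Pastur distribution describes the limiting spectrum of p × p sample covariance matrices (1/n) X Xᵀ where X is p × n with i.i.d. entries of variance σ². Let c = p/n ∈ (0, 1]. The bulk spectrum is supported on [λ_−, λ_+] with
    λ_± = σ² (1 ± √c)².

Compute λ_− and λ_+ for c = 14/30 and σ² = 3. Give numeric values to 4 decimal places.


c = 14/30 = 0.466667; √c = 0.683130.
λ_− = σ² (1 − √c)² = 3 · (1 − 0.683130)² = 3 · (0.316870)² = 0.301220.
λ_+ = σ² (1 + √c)² = 3 · (1 + 0.683130)² = 3 · (1.683130)² = 8.498780.

Rounded to 4 decimal places: λ_− ≈ 0.3012, λ_+ ≈ 8.4988.


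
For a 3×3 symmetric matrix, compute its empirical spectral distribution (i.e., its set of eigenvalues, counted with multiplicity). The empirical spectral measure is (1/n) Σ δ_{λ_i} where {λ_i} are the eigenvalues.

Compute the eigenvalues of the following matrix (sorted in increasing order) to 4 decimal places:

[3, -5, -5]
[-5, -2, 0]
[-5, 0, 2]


Since M is real symmetric, all three eigenvalues are real; they are the roots of det(λI − M) = λ³ − (tr M) λ² + s λ − det M, where s is the sum of the principal 2×2 minors.
tr M = 3 + (-2) + 2 = 3.
s = (3·(-2) − (-5)²) + (3·2 − (-5)²) + ((-2)·2 − 0²) = -31 + (-19) + (-4) = -54.
det M (expand along row 1) = 3·(-4) − (-5)·(-10) + (-5)·(-10) = -12.
Characteristic polynomial: λ³ − 3λ² − 54λ + 12 = 0.
Substitute λ = y + (tr M)/3 = y + 1.000000 to remove the quadratic term: y³ + p·y + q = 0 with p = s − (tr M)²/3 = -57.000000 and q = −2(tr M)³/27 + (tr M)·s/3 − det M = -44.000000.
Three real roots ⇒ use the trigonometric (Viète) form: r = 2√(−p/3) = 8.717798, φ = arccos(3q/(p·r)) = arccos(0.265639) = 1.301929 rad.
y_k = r·cos(φ/3 − 2πk/3) for k = 0, 1, 2 gives y = 7.909666, -0.780264, -7.129402.
λ_k = y_k + 1.000000 gives λ = 8.9097, 0.2197, -6.1294 (check: the sum is 3.0000 = tr M).

Eigenvalues sorted in increasing order: [-6.1294, 0.2197, 8.9097].


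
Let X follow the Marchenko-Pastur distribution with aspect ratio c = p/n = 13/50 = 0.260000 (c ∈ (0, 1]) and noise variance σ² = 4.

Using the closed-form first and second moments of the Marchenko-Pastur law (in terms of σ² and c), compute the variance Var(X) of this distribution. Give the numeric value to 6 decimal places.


Recall the MP moments m_1 = E[X] = σ² and m_2 = E[X²] = σ⁴ (1 + c).
m_1 = E[X] = σ² = 4, so m_1² = 16.
m_2 = E[X²] = σ⁴ (1 + c) = 16 · (1 + 0.260000) = 16 · 1.260000 = 20.160000.
(Note m_2 − m_1² simplifies to c · σ⁴ = 0.260000 · 16.)

Var(X) = m_2 − m_1² = 20.160000 − 16 = 4.160000.


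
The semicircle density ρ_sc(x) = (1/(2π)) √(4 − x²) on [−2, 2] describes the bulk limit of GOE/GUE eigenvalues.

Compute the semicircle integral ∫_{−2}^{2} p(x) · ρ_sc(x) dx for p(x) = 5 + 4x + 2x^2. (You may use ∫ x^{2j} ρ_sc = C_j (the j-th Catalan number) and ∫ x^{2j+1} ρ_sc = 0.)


Write p(x) = Σ a_i x^i, split into monomials and integrate each against ρ_sc separately.
Using ∫ x^{2j} ρ_sc = C_j = (1/(j+1)) C(2j, j) (Catalan numbers) and ∫ x^{2j+1} ρ_sc = 0 (odd monomials vanish by symmetry):
  i = 0 (even): a_0 · C_{0} = 5 · 1 = 5
  i = 1 (odd): ∫ x^1 ρ_sc = 0 (vanishes)
  i = 2 (even): a_2 · C_{1} = 2 · 1 = 2

Summing the contributions: ∫_{−2}^{2} p(x) ρ_sc(x) dx = 5 + 2 = 7.


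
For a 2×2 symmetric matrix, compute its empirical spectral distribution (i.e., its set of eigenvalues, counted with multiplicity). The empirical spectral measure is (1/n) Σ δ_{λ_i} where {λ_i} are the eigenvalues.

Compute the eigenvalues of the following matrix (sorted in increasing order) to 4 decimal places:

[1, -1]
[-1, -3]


Since M is real symmetric, both eigenvalues are real; they are the roots of det(λI − M) = λ² − (tr M) λ + det M.
tr M = 1 + (-3) = -2.
det M = 1·(-3) − (-1)² = -3 − 1 = -4.
Characteristic polynomial: λ² + 2λ − 4 = 0.
Discriminant Δ = (tr M)² − 4·det M = 4 − (-16) = 20; √Δ = 4.472136.
λ = (tr M ± √Δ)/2 = (-2 ± 4.472136)/2, giving (tr M − √Δ)/2 = -3.2361 and (tr M + √Δ)/2 = 1.2361.

Eigenvalues sorted in increasing order: [-3.2361, 1.2361].


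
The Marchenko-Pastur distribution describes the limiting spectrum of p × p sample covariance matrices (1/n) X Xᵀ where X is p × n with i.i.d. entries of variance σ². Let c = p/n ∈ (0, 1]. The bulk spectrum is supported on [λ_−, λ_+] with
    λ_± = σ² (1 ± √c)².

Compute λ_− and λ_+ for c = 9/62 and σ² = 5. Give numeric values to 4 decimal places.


c = 9/62 = 0.145161; √c = 0.381000.
λ_− = σ² (1 − √c)² = 5 · (1 − 0.381000)² = 5 · (0.619000)² = 1.915803.
λ_+ = σ² (1 + √c)² = 5 · (1 + 0.381000)² = 5 · (1.381000)² = 9.535810.

Rounded to 4 decimal places: λ_− ≈ 1.9158, λ_+ ≈ 9.5358.


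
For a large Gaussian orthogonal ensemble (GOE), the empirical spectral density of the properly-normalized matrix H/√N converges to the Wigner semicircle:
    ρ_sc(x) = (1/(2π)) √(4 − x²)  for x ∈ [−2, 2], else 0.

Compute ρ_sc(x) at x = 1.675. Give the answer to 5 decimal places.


ρ_sc(x) = (1/(2π)) √(4 − x²). With x = 1.675:
  4 − x² = 4 − (1.675)² = 4 − 2.805625 = 1.194375.
  √(4 − x²) = 1.092875.
  1/(2π) = 0.159155.
  ρ_sc(1.675) = 0.159155 · 1.092875 = 0.173936.

Rounded to 5 decimal places: ρ_sc(1.675) ≈ 0.17394.


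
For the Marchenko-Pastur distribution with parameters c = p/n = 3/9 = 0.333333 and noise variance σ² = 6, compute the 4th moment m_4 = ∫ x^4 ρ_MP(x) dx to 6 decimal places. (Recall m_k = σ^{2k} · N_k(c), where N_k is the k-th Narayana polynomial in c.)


E[X⁴] = σ⁸ (1 + 6c + 6c² + c³) (fourth MP moment). With σ² = 6 (so σ⁸ = 1296) and c = 3/9 = 0.333333: E[X⁴] = 1296 · (1 + 6·0.333333 + 6·(0.333333)² + (0.333333)³) = 1296 · 3.703704.

So E[X^4] = 4800.000000.


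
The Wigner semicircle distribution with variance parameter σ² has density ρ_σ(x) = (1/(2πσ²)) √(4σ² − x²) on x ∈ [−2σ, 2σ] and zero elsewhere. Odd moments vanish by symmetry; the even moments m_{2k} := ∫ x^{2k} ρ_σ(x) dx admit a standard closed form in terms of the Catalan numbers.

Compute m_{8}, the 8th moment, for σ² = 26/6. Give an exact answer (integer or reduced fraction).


By the scaled semicircle moment identity, m_{2k} = σ^{2k} · C_k with k = 4.
C_4 = (1/(k+1)) · C(2k, k) = (1/5) · C(8, 4) = (1/5) · 70 = 14.
σ^{2k} = (σ²)^k = (26/6)^4 = 28561/81.

Therefore m_{8} = σ^{8} · C_4 = (28561/81) · 14 = 399854/81.


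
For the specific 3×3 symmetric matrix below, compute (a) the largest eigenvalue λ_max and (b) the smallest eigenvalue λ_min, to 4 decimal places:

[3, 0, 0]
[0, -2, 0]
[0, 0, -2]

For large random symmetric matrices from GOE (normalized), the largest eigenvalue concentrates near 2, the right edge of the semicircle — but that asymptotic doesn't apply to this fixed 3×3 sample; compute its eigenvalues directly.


Since M is real symmetric, all three eigenvalues are real; they are the roots of det(λI − M) = λ³ − (tr M) λ² + s λ − det M, where s is the sum of the principal 2×2 minors.
tr M = 3 + (-2) + (-2) = -1.
s = (3·(-2) − 0²) + (3·(-2) − 0²) + ((-2)·(-2) − 0²) = -6 + (-6) + 4 = -8.
det M (expand along row 1) = 3·4 − 0·0 + 0·0 = 12.
Characteristic polynomial: λ³ + λ² − 8λ − 12 = 0.
Substitute λ = y + (tr M)/3 = y − 0.333333 to remove the quadratic term: y³ + p·y + q = 0 with p = s − (tr M)²/3 = -8.333333 and q = −2(tr M)³/27 + (tr M)·s/3 − det M = -9.259259.
Three real roots ⇒ use the trigonometric (Viète) form: r = 2√(−p/3) = 3.333333, φ = arccos(3q/(p·r)) = arccos(1.000000) = 0.000000 rad.
y_k = r·cos(φ/3 − 2πk/3) for k = 0, 1, 2 gives y = 3.333333, -1.666667, -1.666667.
λ_k = y_k − 0.333333 gives λ = 3.0000, -2.0000, -2.0000 (check: the sum is -1.0000 = tr M).

Hence λ_max = 3.0000 and λ_min = -2.0000.
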